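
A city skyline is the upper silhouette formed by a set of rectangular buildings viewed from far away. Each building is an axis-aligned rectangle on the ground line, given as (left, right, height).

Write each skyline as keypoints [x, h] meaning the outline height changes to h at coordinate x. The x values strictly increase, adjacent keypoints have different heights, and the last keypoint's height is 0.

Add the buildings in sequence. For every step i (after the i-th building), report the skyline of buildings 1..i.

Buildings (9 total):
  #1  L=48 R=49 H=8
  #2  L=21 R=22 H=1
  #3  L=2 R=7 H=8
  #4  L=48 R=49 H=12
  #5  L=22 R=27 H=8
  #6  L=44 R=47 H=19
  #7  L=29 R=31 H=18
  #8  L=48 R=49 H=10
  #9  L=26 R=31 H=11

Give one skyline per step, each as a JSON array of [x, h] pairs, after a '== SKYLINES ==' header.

== SKYLINES ==
[[48,8],[49,0]]
[[21,1],[22,0],[48,8],[49,0]]
[[2,8],[7,0],[21,1],[22,0],[48,8],[49,0]]
[[2,8],[7,0],[21,1],[22,0],[48,12],[49,0]]
[[2,8],[7,0],[21,1],[22,8],[27,0],[48,12],[49,0]]
[[2,8],[7,0],[21,1],[22,8],[27,0],[44,19],[47,0],[48,12],[49,0]]
[[2,8],[7,0],[21,1],[22,8],[27,0],[29,18],[31,0],[44,19],[47,0],[48,12],[49,0]]
[[2,8],[7,0],[21,1],[22,8],[27,0],[29,18],[31,0],[44,19],[47,0],[48,12],[49,0]]
[[2,8],[7,0],[21,1],[22,8],[26,11],[29,18],[31,0],[44,19],[47,0],[48,12],[49,0]]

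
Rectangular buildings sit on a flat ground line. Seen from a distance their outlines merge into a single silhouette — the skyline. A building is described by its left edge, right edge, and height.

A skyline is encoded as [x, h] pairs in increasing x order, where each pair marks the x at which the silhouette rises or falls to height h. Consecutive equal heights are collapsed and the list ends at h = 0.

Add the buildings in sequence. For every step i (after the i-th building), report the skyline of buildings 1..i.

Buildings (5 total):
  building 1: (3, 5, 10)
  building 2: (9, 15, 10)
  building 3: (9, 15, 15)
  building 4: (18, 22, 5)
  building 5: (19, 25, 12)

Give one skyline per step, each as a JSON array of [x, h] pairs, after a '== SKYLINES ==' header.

== SKYLINES ==
[[3,10],[5,0]]
[[3,10],[5,0],[9,10],[15,0]]
[[3,10],[5,0],[9,15],[15,0]]
[[3,10],[5,0],[9,15],[15,0],[18,5],[22,0]]
[[3,10],[5,0],[9,15],[15,0],[18,5],[19,12],[25,0]]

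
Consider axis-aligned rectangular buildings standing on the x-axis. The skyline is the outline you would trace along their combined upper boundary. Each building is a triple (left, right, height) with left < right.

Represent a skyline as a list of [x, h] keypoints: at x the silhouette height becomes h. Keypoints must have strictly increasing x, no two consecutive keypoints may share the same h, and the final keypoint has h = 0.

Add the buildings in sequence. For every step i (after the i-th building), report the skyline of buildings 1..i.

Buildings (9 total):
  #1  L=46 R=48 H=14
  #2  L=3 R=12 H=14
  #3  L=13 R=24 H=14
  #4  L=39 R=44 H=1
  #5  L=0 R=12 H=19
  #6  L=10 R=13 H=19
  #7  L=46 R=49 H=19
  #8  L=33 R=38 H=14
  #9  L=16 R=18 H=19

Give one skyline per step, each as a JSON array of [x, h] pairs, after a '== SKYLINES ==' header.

== SKYLINES ==
[[46,14],[48,0]]
[[3,14],[12,0],[46,14],[48,0]]
[[3,14],[12,0],[13,14],[24,0],[46,14],[48,0]]
[[3,14],[12,0],[13,14],[24,0],[39,1],[44,0],[46,14],[48,0]]
[[0,19],[12,0],[13,14],[24,0],[39,1],[44,0],[46,14],[48,0]]
[[0,19],[13,14],[24,0],[39,1],[44,0],[46,14],[48,0]]
[[0,19],[13,14],[24,0],[39,1],[44,0],[46,19],[49,0]]
[[0,19],[13,14],[24,0],[33,14],[38,0],[39,1],[44,0],[46,19],[49,0]]
[[0,19],[13,14],[16,19],[18,14],[24,0],[33,14],[38,0],[39,1],[44,0],[46,19],[49,0]]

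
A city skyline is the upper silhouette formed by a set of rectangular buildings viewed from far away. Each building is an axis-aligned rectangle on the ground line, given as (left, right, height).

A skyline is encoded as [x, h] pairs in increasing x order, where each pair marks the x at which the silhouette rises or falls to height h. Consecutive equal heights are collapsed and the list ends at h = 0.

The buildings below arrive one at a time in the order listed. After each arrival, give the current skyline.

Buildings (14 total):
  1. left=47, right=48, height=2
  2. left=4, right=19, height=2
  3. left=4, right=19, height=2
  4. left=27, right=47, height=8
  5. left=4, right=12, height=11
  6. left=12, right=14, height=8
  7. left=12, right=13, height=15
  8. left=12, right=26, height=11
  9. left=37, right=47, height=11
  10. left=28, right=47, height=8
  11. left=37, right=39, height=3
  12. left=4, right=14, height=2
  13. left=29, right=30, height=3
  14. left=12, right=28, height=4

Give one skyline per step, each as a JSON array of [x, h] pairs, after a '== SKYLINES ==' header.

== SKYLINES ==
[[47,2],[48,0]]
[[4,2],[19,0],[47,2],[48,0]]
[[4,2],[19,0],[47,2],[48,0]]
[[4,2],[19,0],[27,8],[47,2],[48,0]]
[[4,11],[12,2],[19,0],[27,8],[47,2],[48,0]]
[[4,11],[12,8],[14,2],[19,0],[27,8],[47,2],[48,0]]
[[4,11],[12,15],[13,8],[14,2],[19,0],[27,8],[47,2],[48,0]]
[[4,11],[12,15],[13,11],[26,0],[27,8],[47,2],[48,0]]
[[4,11],[12,15],[13,11],[26,0],[27,8],[37,11],[47,2],[48,0]]
[[4,11],[12,15],[13,11],[26,0],[27,8],[37,11],[47,2],[48,0]]
[[4,11],[12,15],[13,11],[26,0],[27,8],[37,11],[47,2],[48,0]]
[[4,11],[12,15],[13,11],[26,0],[27,8],[37,11],[47,2],[48,0]]
[[4,11],[12,15],[13,11],[26,0],[27,8],[37,11],[47,2],[48,0]]
[[4,11],[12,15],[13,11],[26,4],[27,8],[37,11],[47,2],[48,0]]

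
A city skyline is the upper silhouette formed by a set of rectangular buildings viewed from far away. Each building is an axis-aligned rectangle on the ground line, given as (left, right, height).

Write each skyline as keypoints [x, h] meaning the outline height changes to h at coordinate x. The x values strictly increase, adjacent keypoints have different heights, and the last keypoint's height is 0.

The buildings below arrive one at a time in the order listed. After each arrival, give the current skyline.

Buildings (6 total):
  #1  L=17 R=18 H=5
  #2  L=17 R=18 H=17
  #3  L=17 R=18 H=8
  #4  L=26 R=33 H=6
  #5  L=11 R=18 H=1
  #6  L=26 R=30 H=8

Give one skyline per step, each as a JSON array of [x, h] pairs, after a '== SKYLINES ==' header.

== SKYLINES ==
[[17,5],[18,0]]
[[17,17],[18,0]]
[[17,17],[18,0]]
[[17,17],[18,0],[26,6],[33,0]]
[[11,1],[17,17],[18,0],[26,6],[33,0]]
[[11,1],[17,17],[18,0],[26,8],[30,6],[33,0]]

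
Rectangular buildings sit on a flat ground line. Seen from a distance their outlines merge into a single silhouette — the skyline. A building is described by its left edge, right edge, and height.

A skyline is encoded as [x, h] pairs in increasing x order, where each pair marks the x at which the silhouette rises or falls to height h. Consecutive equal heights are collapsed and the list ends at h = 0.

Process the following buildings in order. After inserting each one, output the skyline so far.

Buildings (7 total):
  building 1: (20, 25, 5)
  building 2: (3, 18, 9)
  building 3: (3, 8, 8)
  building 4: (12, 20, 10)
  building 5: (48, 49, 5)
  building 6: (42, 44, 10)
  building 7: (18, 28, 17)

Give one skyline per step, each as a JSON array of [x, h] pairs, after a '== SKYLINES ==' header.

== SKYLINES ==
[[20,5],[25,0]]
[[3,9],[18,0],[20,5],[25,0]]
[[3,9],[18,0],[20,5],[25,0]]
[[3,9],[12,10],[20,5],[25,0]]
[[3,9],[12,10],[20,5],[25,0],[48,5],[49,0]]
[[3,9],[12,10],[20,5],[25,0],[42,10],[44,0],[48,5],[49,0]]
[[3,9],[12,10],[18,17],[28,0],[42,10],[44,0],[48,5],[49,0]]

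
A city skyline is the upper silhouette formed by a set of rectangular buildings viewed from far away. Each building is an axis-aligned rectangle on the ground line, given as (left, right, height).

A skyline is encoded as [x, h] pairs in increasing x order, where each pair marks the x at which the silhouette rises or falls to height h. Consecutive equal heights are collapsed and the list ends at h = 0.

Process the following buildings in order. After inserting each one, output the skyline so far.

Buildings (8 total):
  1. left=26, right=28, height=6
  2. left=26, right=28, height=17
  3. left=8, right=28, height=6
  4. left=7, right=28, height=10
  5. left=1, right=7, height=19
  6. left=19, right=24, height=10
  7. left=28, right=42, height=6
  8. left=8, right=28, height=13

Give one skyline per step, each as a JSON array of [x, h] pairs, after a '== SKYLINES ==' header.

== SKYLINES ==
[[26,6],[28,0]]
[[26,17],[28,0]]
[[8,6],[26,17],[28,0]]
[[7,10],[26,17],[28,0]]
[[1,19],[7,10],[26,17],[28,0]]
[[1,19],[7,10],[26,17],[28,0]]
[[1,19],[7,10],[26,17],[28,6],[42,0]]
[[1,19],[7,10],[8,13],[26,17],[28,6],[42,0]]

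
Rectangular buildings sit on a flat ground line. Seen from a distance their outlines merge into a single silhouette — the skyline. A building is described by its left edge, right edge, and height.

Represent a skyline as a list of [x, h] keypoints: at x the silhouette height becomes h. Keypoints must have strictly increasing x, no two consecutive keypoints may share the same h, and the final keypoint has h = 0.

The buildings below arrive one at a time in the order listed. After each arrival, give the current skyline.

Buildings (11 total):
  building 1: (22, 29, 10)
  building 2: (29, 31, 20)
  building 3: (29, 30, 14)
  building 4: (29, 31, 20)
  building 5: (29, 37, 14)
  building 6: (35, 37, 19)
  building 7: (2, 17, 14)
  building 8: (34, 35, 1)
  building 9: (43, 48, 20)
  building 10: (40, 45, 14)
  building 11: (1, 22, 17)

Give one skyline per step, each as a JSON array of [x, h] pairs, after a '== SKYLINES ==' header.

== SKYLINES ==
[[22,10],[29,0]]
[[22,10],[29,20],[31,0]]
[[22,10],[29,20],[31,0]]
[[22,10],[29,20],[31,0]]
[[22,10],[29,20],[31,14],[37,0]]
[[22,10],[29,20],[31,14],[35,19],[37,0]]
[[2,14],[17,0],[22,10],[29,20],[31,14],[35,19],[37,0]]
[[2,14],[17,0],[22,10],[29,20],[31,14],[35,19],[37,0]]
[[2,14],[17,0],[22,10],[29,20],[31,14],[35,19],[37,0],[43,20],[48,0]]
[[2,14],[17,0],[22,10],[29,20],[31,14],[35,19],[37,0],[40,14],[43,20],[48,0]]
[[1,17],[22,10],[29,20],[31,14],[35,19],[37,0],[40,14],[43,20],[48,0]]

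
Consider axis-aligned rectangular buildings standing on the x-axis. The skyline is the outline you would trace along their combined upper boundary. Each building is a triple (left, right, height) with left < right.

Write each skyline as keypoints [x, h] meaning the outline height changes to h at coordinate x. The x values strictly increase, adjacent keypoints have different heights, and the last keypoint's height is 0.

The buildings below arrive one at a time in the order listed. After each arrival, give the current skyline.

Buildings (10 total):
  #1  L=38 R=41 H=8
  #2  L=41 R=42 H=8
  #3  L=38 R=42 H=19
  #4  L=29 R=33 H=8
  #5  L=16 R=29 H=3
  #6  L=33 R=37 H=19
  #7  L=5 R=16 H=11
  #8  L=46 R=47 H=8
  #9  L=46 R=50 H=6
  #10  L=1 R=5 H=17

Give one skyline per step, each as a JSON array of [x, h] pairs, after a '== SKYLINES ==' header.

== SKYLINES ==
[[38,8],[41,0]]
[[38,8],[42,0]]
[[38,19],[42,0]]
[[29,8],[33,0],[38,19],[42,0]]
[[16,3],[29,8],[33,0],[38,19],[42,0]]
[[16,3],[29,8],[33,19],[37,0],[38,19],[42,0]]
[[5,11],[16,3],[29,8],[33,19],[37,0],[38,19],[42,0]]
[[5,11],[16,3],[29,8],[33,19],[37,0],[38,19],[42,0],[46,8],[47,0]]
[[5,11],[16,3],[29,8],[33,19],[37,0],[38,19],[42,0],[46,8],[47,6],[50,0]]
[[1,17],[5,11],[16,3],[29,8],[33,19],[37,0],[38,19],[42,0],[46,8],[47,6],[50,0]]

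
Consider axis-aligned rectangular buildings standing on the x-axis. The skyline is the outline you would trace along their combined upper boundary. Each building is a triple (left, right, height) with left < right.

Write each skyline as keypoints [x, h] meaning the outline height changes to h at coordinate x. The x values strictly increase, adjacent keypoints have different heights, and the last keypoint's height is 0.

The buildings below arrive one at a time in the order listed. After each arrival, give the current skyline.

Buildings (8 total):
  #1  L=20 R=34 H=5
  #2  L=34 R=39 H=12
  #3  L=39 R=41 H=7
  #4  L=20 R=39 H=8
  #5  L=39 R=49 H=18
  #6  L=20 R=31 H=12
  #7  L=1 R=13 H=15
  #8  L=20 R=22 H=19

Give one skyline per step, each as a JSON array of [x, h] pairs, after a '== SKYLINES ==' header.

== SKYLINES ==
[[20,5],[34,0]]
[[20,5],[34,12],[39,0]]
[[20,5],[34,12],[39,7],[41,0]]
[[20,8],[34,12],[39,7],[41,0]]
[[20,8],[34,12],[39,18],[49,0]]
[[20,12],[31,8],[34,12],[39,18],[49,0]]
[[1,15],[13,0],[20,12],[31,8],[34,12],[39,18],[49,0]]
[[1,15],[13,0],[20,19],[22,12],[31,8],[34,12],[39,18],[49,0]]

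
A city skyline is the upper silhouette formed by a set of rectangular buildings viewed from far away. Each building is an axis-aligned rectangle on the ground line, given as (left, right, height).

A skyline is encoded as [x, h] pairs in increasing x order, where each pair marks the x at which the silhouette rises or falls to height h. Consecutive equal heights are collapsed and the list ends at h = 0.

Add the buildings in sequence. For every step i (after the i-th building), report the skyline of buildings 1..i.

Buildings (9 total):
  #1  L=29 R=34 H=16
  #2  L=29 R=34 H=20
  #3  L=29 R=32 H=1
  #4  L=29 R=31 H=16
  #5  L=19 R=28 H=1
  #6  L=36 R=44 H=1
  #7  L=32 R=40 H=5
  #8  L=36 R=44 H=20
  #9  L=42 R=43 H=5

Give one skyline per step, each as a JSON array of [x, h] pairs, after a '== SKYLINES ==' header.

== SKYLINES ==
[[29,16],[34,0]]
[[29,20],[34,0]]
[[29,20],[34,0]]
[[29,20],[34,0]]
[[19,1],[28,0],[29,20],[34,0]]
[[19,1],[28,0],[29,20],[34,0],[36,1],[44,0]]
[[19,1],[28,0],[29,20],[34,5],[40,1],[44,0]]
[[19,1],[28,0],[29,20],[34,5],[36,20],[44,0]]
[[19,1],[28,0],[29,20],[34,5],[36,20],[44,0]]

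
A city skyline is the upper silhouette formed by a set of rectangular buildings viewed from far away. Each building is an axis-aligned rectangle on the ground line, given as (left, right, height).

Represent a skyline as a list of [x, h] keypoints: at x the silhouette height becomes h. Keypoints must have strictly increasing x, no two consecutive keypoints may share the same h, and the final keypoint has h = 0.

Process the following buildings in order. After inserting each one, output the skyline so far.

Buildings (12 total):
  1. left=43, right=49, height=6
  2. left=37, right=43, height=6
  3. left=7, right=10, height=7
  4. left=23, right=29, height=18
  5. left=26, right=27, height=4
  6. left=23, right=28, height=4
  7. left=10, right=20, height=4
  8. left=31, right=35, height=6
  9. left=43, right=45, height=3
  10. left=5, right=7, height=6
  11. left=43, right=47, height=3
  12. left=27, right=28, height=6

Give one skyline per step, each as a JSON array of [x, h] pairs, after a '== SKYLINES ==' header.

== SKYLINES ==
[[43,6],[49,0]]
[[37,6],[49,0]]
[[7,7],[10,0],[37,6],[49,0]]
[[7,7],[10,0],[23,18],[29,0],[37,6],[49,0]]
[[7,7],[10,0],[23,18],[29,0],[37,6],[49,0]]
[[7,7],[10,0],[23,18],[29,0],[37,6],[49,0]]
[[7,7],[10,4],[20,0],[23,18],[29,0],[37,6],[49,0]]
[[7,7],[10,4],[20,0],[23,18],[29,0],[31,6],[35,0],[37,6],[49,0]]
[[7,7],[10,4],[20,0],[23,18],[29,0],[31,6],[35,0],[37,6],[49,0]]
[[5,6],[7,7],[10,4],[20,0],[23,18],[29,0],[31,6],[35,0],[37,6],[49,0]]
[[5,6],[7,7],[10,4],[20,0],[23,18],[29,0],[31,6],[35,0],[37,6],[49,0]]
[[5,6],[7,7],[10,4],[20,0],[23,18],[29,0],[31,6],[35,0],[37,6],[49,0]]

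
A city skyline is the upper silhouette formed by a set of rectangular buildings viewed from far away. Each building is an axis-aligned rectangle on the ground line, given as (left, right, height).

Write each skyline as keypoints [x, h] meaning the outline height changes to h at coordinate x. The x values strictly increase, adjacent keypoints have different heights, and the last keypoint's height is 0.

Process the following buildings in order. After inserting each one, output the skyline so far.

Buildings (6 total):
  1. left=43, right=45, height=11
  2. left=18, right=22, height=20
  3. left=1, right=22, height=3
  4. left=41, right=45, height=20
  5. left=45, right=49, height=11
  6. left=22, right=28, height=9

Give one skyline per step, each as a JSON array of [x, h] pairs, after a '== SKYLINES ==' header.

== SKYLINES ==
[[43,11],[45,0]]
[[18,20],[22,0],[43,11],[45,0]]
[[1,3],[18,20],[22,0],[43,11],[45,0]]
[[1,3],[18,20],[22,0],[41,20],[45,0]]
[[1,3],[18,20],[22,0],[41,20],[45,11],[49,0]]
[[1,3],[18,20],[22,9],[28,0],[41,20],[45,11],[49,0]]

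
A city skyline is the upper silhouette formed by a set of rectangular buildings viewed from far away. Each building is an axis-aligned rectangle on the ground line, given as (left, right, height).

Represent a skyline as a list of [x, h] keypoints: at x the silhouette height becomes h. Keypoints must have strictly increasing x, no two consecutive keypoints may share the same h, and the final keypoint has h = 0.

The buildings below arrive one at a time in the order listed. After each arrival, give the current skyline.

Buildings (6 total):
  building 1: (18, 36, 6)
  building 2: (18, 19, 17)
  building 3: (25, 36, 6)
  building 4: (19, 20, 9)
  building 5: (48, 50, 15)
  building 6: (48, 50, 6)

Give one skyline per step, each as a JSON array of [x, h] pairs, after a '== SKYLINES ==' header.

== SKYLINES ==
[[18,6],[36,0]]
[[18,17],[19,6],[36,0]]
[[18,17],[19,6],[36,0]]
[[18,17],[19,9],[20,6],[36,0]]
[[18,17],[19,9],[20,6],[36,0],[48,15],[50,0]]
[[18,17],[19,9],[20,6],[36,0],[48,15],[50,0]]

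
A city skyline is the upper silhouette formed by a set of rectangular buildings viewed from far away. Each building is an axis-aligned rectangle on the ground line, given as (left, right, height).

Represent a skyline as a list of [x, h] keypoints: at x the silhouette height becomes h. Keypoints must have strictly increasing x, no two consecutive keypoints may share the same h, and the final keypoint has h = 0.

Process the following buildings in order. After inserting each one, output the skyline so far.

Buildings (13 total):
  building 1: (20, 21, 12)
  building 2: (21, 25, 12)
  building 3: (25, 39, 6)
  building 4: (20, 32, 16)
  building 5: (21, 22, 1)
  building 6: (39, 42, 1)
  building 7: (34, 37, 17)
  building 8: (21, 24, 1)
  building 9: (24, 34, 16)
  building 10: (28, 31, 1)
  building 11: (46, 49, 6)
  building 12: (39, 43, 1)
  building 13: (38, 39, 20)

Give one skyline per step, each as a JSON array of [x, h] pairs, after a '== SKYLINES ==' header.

== SKYLINES ==
[[20,12],[21,0]]
[[20,12],[25,0]]
[[20,12],[25,6],[39,0]]
[[20,16],[32,6],[39,0]]
[[20,16],[32,6],[39,0]]
[[20,16],[32,6],[39,1],[42,0]]
[[20,16],[32,6],[34,17],[37,6],[39,1],[42,0]]
[[20,16],[32,6],[34,17],[37,6],[39,1],[42,0]]
[[20,16],[34,17],[37,6],[39,1],[42,0]]
[[20,16],[34,17],[37,6],[39,1],[42,0]]
[[20,16],[34,17],[37,6],[39,1],[42,0],[46,6],[49,0]]
[[20,16],[34,17],[37,6],[39,1],[43,0],[46,6],[49,0]]
[[20,16],[34,17],[37,6],[38,20],[39,1],[43,0],[46,6],[49,0]]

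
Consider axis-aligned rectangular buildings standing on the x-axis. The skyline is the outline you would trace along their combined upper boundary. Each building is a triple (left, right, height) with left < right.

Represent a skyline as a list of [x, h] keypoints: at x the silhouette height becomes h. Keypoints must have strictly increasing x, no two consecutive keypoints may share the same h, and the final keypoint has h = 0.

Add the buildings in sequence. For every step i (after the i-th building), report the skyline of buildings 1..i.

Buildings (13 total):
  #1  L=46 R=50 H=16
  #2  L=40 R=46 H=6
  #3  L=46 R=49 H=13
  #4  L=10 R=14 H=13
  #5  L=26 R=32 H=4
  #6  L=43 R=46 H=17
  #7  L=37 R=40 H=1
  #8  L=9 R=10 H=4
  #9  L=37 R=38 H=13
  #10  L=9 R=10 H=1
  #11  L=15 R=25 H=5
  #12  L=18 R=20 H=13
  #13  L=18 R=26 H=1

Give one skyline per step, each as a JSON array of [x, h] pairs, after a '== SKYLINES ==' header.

== SKYLINES ==
[[46,16],[50,0]]
[[40,6],[46,16],[50,0]]
[[40,6],[46,16],[50,0]]
[[10,13],[14,0],[40,6],[46,16],[50,0]]
[[10,13],[14,0],[26,4],[32,0],[40,6],[46,16],[50,0]]
[[10,13],[14,0],[26,4],[32,0],[40,6],[43,17],[46,16],[50,0]]
[[10,13],[14,0],[26,4],[32,0],[37,1],[40,6],[43,17],[46,16],[50,0]]
[[9,4],[10,13],[14,0],[26,4],[32,0],[37,1],[40,6],[43,17],[46,16],[50,0]]
[[9,4],[10,13],[14,0],[26,4],[32,0],[37,13],[38,1],[40,6],[43,17],[46,16],[50,0]]
[[9,4],[10,13],[14,0],[26,4],[32,0],[37,13],[38,1],[40,6],[43,17],[46,16],[50,0]]
[[9,4],[10,13],[14,0],[15,5],[25,0],[26,4],[32,0],[37,13],[38,1],[40,6],[43,17],[46,16],[50,0]]
[[9,4],[10,13],[14,0],[15,5],[18,13],[20,5],[25,0],[26,4],[32,0],[37,13],[38,1],[40,6],[43,17],[46,16],[50,0]]
[[9,4],[10,13],[14,0],[15,5],[18,13],[20,5],[25,1],[26,4],[32,0],[37,13],[38,1],[40,6],[43,17],[46,16],[50,0]]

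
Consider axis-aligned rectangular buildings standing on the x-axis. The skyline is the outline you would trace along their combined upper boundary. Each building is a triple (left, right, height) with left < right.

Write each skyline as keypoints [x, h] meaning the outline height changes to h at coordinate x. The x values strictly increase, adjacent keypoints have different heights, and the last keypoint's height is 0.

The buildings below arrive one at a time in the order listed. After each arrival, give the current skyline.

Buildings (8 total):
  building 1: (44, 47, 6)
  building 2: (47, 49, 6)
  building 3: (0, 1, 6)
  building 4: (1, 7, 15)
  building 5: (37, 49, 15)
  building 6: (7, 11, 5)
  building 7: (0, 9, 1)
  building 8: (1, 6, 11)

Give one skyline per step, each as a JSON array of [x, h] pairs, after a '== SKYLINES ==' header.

== SKYLINES ==
[[44,6],[47,0]]
[[44,6],[49,0]]
[[0,6],[1,0],[44,6],[49,0]]
[[0,6],[1,15],[7,0],[44,6],[49,0]]
[[0,6],[1,15],[7,0],[37,15],[49,0]]
[[0,6],[1,15],[7,5],[11,0],[37,15],[49,0]]
[[0,6],[1,15],[7,5],[11,0],[37,15],[49,0]]
[[0,6],[1,15],[7,5],[11,0],[37,15],[49,0]]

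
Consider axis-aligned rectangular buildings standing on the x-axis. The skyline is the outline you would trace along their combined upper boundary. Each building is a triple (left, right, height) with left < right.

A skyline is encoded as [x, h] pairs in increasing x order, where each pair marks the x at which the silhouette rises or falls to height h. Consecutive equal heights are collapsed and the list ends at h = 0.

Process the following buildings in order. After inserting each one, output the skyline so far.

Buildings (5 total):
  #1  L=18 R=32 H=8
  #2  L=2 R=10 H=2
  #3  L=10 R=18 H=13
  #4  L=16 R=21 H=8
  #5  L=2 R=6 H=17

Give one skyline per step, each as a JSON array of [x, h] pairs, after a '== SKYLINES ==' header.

== SKYLINES ==
[[18,8],[32,0]]
[[2,2],[10,0],[18,8],[32,0]]
[[2,2],[10,13],[18,8],[32,0]]
[[2,2],[10,13],[18,8],[32,0]]
[[2,17],[6,2],[10,13],[18,8],[32,0]]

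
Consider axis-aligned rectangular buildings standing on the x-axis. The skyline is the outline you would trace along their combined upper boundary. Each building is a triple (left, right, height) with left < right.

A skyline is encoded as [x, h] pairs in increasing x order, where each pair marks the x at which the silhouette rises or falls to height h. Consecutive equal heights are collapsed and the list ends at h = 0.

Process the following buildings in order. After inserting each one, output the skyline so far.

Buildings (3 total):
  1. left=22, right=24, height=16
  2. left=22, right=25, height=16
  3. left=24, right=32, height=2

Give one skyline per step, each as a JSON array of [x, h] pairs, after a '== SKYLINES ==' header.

== SKYLINES ==
[[22,16],[24,0]]
[[22,16],[25,0]]
[[22,16],[25,2],[32,0]]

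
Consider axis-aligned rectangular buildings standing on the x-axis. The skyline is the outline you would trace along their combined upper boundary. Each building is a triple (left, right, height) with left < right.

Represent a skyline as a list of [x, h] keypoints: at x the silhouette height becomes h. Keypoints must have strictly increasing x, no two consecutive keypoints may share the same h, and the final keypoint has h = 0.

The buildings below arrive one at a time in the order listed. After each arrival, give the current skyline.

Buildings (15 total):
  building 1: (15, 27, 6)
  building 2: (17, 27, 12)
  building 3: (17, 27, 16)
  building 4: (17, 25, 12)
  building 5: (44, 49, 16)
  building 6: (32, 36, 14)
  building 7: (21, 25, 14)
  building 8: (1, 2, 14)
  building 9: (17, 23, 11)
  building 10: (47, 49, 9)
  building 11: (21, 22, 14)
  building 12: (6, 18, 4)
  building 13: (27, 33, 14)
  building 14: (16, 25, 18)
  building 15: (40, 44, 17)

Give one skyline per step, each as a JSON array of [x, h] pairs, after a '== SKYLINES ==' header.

== SKYLINES ==
[[15,6],[27,0]]
[[15,6],[17,12],[27,0]]
[[15,6],[17,16],[27,0]]
[[15,6],[17,16],[27,0]]
[[15,6],[17,16],[27,0],[44,16],[49,0]]
[[15,6],[17,16],[27,0],[32,14],[36,0],[44,16],[49,0]]
[[15,6],[17,16],[27,0],[32,14],[36,0],[44,16],[49,0]]
[[1,14],[2,0],[15,6],[17,16],[27,0],[32,14],[36,0],[44,16],[49,0]]
[[1,14],[2,0],[15,6],[17,16],[27,0],[32,14],[36,0],[44,16],[49,0]]
[[1,14],[2,0],[15,6],[17,16],[27,0],[32,14],[36,0],[44,16],[49,0]]
[[1,14],[2,0],[15,6],[17,16],[27,0],[32,14],[36,0],[44,16],[49,0]]
[[1,14],[2,0],[6,4],[15,6],[17,16],[27,0],[32,14],[36,0],[44,16],[49,0]]
[[1,14],[2,0],[6,4],[15,6],[17,16],[27,14],[36,0],[44,16],[49,0]]
[[1,14],[2,0],[6,4],[15,6],[16,18],[25,16],[27,14],[36,0],[44,16],[49,0]]
[[1,14],[2,0],[6,4],[15,6],[16,18],[25,16],[27,14],[36,0],[40,17],[44,16],[49,0]]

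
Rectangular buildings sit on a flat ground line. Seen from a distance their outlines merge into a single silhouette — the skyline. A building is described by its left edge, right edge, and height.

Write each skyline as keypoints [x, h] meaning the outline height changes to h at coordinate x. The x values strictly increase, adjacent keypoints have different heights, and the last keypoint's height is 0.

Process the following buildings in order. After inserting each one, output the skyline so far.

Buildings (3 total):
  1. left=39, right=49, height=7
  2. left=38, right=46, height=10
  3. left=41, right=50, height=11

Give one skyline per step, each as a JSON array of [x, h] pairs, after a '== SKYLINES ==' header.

== SKYLINES ==
[[39,7],[49,0]]
[[38,10],[46,7],[49,0]]
[[38,10],[41,11],[50,0]]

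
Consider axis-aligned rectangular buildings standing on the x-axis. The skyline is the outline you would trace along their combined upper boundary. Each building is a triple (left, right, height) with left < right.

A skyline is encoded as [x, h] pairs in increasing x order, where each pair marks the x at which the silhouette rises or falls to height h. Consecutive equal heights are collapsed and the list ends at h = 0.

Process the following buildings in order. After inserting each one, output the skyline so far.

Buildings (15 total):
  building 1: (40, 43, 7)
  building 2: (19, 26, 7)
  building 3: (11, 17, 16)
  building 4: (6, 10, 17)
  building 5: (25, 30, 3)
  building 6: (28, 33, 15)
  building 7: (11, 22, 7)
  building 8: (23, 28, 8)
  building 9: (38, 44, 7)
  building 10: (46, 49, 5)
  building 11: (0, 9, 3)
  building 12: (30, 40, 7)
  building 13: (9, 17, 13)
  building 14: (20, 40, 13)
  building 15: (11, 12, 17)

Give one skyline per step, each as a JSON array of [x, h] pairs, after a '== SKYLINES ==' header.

== SKYLINES ==
[[40,7],[43,0]]
[[19,7],[26,0],[40,7],[43,0]]
[[11,16],[17,0],[19,7],[26,0],[40,7],[43,0]]
[[6,17],[10,0],[11,16],[17,0],[19,7],[26,0],[40,7],[43,0]]
[[6,17],[10,0],[11,16],[17,0],[19,7],[26,3],[30,0],[40,7],[43,0]]
[[6,17],[10,0],[11,16],[17,0],[19,7],[26,3],[28,15],[33,0],[40,7],[43,0]]
[[6,17],[10,0],[11,16],[17,7],[26,3],[28,15],[33,0],[40,7],[43,0]]
[[6,17],[10,0],[11,16],[17,7],[23,8],[28,15],[33,0],[40,7],[43,0]]
[[6,17],[10,0],[11,16],[17,7],[23,8],[28,15],[33,0],[38,7],[44,0]]
[[6,17],[10,0],[11,16],[17,7],[23,8],[28,15],[33,0],[38,7],[44,0],[46,5],[49,0]]
[[0,3],[6,17],[10,0],[11,16],[17,7],[23,8],[28,15],[33,0],[38,7],[44,0],[46,5],[49,0]]
[[0,3],[6,17],[10,0],[11,16],[17,7],[23,8],[28,15],[33,7],[44,0],[46,5],[49,0]]
[[0,3],[6,17],[10,13],[11,16],[17,7],[23,8],[28,15],[33,7],[44,0],[46,5],[49,0]]
[[0,3],[6,17],[10,13],[11,16],[17,7],[20,13],[28,15],[33,13],[40,7],[44,0],[46,5],[49,0]]
[[0,3],[6,17],[10,13],[11,17],[12,16],[17,7],[20,13],[28,15],[33,13],[40,7],[44,0],[46,5],[49,0]]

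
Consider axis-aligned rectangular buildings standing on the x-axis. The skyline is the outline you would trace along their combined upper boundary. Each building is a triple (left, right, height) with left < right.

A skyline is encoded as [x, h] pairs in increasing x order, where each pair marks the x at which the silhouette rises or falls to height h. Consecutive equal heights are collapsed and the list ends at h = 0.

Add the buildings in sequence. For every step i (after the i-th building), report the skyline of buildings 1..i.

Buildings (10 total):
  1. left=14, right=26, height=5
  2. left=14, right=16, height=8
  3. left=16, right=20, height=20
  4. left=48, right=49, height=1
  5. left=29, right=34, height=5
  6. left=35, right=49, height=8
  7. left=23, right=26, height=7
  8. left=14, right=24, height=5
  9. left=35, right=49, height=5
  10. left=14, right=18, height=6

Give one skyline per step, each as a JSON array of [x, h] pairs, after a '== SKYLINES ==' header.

== SKYLINES ==
[[14,5],[26,0]]
[[14,8],[16,5],[26,0]]
[[14,8],[16,20],[20,5],[26,0]]
[[14,8],[16,20],[20,5],[26,0],[48,1],[49,0]]
[[14,8],[16,20],[20,5],[26,0],[29,5],[34,0],[48,1],[49,0]]
[[14,8],[16,20],[20,5],[26,0],[29,5],[34,0],[35,8],[49,0]]
[[14,8],[16,20],[20,5],[23,7],[26,0],[29,5],[34,0],[35,8],[49,0]]
[[14,8],[16,20],[20,5],[23,7],[26,0],[29,5],[34,0],[35,8],[49,0]]
[[14,8],[16,20],[20,5],[23,7],[26,0],[29,5],[34,0],[35,8],[49,0]]
[[14,8],[16,20],[20,5],[23,7],[26,0],[29,5],[34,0],[35,8],[49,0]]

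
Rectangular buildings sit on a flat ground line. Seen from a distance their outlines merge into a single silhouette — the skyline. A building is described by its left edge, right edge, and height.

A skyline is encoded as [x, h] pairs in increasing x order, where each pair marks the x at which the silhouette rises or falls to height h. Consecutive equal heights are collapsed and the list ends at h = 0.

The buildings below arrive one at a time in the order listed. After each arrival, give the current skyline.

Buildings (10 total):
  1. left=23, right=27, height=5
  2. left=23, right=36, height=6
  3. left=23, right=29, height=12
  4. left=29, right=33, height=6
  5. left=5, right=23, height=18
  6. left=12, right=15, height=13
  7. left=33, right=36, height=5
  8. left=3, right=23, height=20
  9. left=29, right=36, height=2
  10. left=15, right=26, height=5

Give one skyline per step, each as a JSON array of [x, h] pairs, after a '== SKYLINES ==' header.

== SKYLINES ==
[[23,5],[27,0]]
[[23,6],[36,0]]
[[23,12],[29,6],[36,0]]
[[23,12],[29,6],[36,0]]
[[5,18],[23,12],[29,6],[36,0]]
[[5,18],[23,12],[29,6],[36,0]]
[[5,18],[23,12],[29,6],[36,0]]
[[3,20],[23,12],[29,6],[36,0]]
[[3,20],[23,12],[29,6],[36,0]]
[[3,20],[23,12],[29,6],[36,0]]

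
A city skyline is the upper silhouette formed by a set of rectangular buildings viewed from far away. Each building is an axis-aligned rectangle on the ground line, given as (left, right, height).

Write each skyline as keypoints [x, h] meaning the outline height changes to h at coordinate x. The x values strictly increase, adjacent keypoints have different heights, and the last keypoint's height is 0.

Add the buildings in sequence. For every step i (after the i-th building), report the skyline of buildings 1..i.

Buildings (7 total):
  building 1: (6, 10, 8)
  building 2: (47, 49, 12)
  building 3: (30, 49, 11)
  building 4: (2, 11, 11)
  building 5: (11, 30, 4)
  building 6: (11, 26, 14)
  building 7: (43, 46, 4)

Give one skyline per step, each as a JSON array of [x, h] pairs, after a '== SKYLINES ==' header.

== SKYLINES ==
[[6,8],[10,0]]
[[6,8],[10,0],[47,12],[49,0]]
[[6,8],[10,0],[30,11],[47,12],[49,0]]
[[2,11],[11,0],[30,11],[47,12],[49,0]]
[[2,11],[11,4],[30,11],[47,12],[49,0]]
[[2,11],[11,14],[26,4],[30,11],[47,12],[49,0]]
[[2,11],[11,14],[26,4],[30,11],[47,12],[49,0]]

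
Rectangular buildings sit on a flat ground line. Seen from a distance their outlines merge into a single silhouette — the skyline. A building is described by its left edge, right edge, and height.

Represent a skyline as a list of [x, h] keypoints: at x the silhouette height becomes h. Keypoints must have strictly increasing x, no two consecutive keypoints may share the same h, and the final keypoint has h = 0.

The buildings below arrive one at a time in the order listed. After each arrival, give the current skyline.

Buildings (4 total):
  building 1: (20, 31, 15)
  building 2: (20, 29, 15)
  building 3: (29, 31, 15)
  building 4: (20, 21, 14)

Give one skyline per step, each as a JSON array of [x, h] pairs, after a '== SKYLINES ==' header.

== SKYLINES ==
[[20,15],[31,0]]
[[20,15],[31,0]]
[[20,15],[31,0]]
[[20,15],[31,0]]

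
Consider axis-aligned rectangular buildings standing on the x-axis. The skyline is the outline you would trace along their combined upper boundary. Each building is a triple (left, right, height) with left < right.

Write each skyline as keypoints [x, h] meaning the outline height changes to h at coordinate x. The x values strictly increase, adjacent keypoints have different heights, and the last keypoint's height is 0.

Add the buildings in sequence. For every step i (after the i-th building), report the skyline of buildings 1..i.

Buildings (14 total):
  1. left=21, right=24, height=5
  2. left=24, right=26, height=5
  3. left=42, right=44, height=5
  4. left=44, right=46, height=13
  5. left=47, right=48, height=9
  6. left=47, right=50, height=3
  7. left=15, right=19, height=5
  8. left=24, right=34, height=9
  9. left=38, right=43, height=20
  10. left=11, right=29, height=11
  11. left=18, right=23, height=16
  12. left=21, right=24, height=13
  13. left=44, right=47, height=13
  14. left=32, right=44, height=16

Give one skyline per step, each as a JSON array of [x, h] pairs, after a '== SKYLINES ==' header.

== SKYLINES ==
[[21,5],[24,0]]
[[21,5],[26,0]]
[[21,5],[26,0],[42,5],[44,0]]
[[21,5],[26,0],[42,5],[44,13],[46,0]]
[[21,5],[26,0],[42,5],[44,13],[46,0],[47,9],[48,0]]
[[21,5],[26,0],[42,5],[44,13],[46,0],[47,9],[48,3],[50,0]]
[[15,5],[19,0],[21,5],[26,0],[42,5],[44,13],[46,0],[47,9],[48,3],[50,0]]
[[15,5],[19,0],[21,5],[24,9],[34,0],[42,5],[44,13],[46,0],[47,9],[48,3],[50,0]]
[[15,5],[19,0],[21,5],[24,9],[34,0],[38,20],[43,5],[44,13],[46,0],[47,9],[48,3],[50,0]]
[[11,11],[29,9],[34,0],[38,20],[43,5],[44,13],[46,0],[47,9],[48,3],[50,0]]
[[11,11],[18,16],[23,11],[29,9],[34,0],[38,20],[43,5],[44,13],[46,0],[47,9],[48,3],[50,0]]
[[11,11],[18,16],[23,13],[24,11],[29,9],[34,0],[38,20],[43,5],[44,13],[46,0],[47,9],[48,3],[50,0]]
[[11,11],[18,16],[23,13],[24,11],[29,9],[34,0],[38,20],[43,5],[44,13],[47,9],[48,3],[50,0]]
[[11,11],[18,16],[23,13],[24,11],[29,9],[32,16],[38,20],[43,16],[44,13],[47,9],[48,3],[50,0]]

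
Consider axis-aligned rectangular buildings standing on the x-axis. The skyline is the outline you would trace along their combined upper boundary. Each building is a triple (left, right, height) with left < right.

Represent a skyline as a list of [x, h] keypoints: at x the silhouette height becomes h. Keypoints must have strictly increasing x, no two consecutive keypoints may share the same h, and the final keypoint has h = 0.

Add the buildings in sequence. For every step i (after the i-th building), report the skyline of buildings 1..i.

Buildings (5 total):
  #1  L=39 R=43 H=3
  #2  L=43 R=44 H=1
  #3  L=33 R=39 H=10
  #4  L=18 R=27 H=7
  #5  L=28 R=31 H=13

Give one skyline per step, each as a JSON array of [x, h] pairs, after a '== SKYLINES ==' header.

== SKYLINES ==
[[39,3],[43,0]]
[[39,3],[43,1],[44,0]]
[[33,10],[39,3],[43,1],[44,0]]
[[18,7],[27,0],[33,10],[39,3],[43,1],[44,0]]
[[18,7],[27,0],[28,13],[31,0],[33,10],[39,3],[43,1],[44,0]]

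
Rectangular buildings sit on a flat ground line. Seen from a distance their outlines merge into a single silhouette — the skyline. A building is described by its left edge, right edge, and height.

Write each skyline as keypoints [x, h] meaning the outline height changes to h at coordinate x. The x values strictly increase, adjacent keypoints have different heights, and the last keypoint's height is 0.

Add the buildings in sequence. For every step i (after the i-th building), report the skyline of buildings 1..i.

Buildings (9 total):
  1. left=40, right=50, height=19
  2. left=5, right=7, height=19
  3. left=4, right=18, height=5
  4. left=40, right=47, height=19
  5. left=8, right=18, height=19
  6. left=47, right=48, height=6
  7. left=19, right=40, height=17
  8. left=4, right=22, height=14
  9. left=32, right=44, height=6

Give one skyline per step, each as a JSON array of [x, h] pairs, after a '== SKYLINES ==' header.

== SKYLINES ==
[[40,19],[50,0]]
[[5,19],[7,0],[40,19],[50,0]]
[[4,5],[5,19],[7,5],[18,0],[40,19],[50,0]]
[[4,5],[5,19],[7,5],[18,0],[40,19],[50,0]]
[[4,5],[5,19],[7,5],[8,19],[18,0],[40,19],[50,0]]
[[4,5],[5,19],[7,5],[8,19],[18,0],[40,19],[50,0]]
[[4,5],[5,19],[7,5],[8,19],[18,0],[19,17],[40,19],[50,0]]
[[4,14],[5,19],[7,14],[8,19],[18,14],[19,17],[40,19],[50,0]]
[[4,14],[5,19],[7,14],[8,19],[18,14],[19,17],[40,19],[50,0]]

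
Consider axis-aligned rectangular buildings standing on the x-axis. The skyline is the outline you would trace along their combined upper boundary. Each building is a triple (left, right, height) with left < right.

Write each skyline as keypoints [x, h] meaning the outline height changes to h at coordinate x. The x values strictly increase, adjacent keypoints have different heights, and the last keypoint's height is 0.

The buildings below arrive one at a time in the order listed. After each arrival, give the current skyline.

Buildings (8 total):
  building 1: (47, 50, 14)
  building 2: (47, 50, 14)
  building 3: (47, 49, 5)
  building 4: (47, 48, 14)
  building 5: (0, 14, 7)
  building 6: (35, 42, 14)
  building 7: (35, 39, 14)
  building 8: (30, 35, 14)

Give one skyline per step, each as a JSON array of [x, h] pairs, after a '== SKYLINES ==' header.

== SKYLINES ==
[[47,14],[50,0]]
[[47,14],[50,0]]
[[47,14],[50,0]]
[[47,14],[50,0]]
[[0,7],[14,0],[47,14],[50,0]]
[[0,7],[14,0],[35,14],[42,0],[47,14],[50,0]]
[[0,7],[14,0],[35,14],[42,0],[47,14],[50,0]]
[[0,7],[14,0],[30,14],[42,0],[47,14],[50,0]]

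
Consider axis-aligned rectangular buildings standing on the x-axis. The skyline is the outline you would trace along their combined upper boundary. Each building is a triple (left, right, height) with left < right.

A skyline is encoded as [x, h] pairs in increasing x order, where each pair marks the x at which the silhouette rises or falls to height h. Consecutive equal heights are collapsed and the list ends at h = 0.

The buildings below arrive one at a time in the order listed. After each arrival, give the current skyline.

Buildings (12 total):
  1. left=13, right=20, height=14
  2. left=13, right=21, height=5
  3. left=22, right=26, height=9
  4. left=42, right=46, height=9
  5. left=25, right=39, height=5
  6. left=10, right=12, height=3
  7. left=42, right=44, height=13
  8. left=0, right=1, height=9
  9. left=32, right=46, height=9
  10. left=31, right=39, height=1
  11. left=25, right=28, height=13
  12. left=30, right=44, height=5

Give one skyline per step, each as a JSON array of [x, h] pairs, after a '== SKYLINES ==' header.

== SKYLINES ==
[[13,14],[20,0]]
[[13,14],[20,5],[21,0]]
[[13,14],[20,5],[21,0],[22,9],[26,0]]
[[13,14],[20,5],[21,0],[22,9],[26,0],[42,9],[46,0]]
[[13,14],[20,5],[21,0],[22,9],[26,5],[39,0],[42,9],[46,0]]
[[10,3],[12,0],[13,14],[20,5],[21,0],[22,9],[26,5],[39,0],[42,9],[46,0]]
[[10,3],[12,0],[13,14],[20,5],[21,0],[22,9],[26,5],[39,0],[42,13],[44,9],[46,0]]
[[0,9],[1,0],[10,3],[12,0],[13,14],[20,5],[21,0],[22,9],[26,5],[39,0],[42,13],[44,9],[46,0]]
[[0,9],[1,0],[10,3],[12,0],[13,14],[20,5],[21,0],[22,9],[26,5],[32,9],[42,13],[44,9],[46,0]]
[[0,9],[1,0],[10,3],[12,0],[13,14],[20,5],[21,0],[22,9],[26,5],[32,9],[42,13],[44,9],[46,0]]
[[0,9],[1,0],[10,3],[12,0],[13,14],[20,5],[21,0],[22,9],[25,13],[28,5],[32,9],[42,13],[44,9],[46,0]]
[[0,9],[1,0],[10,3],[12,0],[13,14],[20,5],[21,0],[22,9],[25,13],[28,5],[32,9],[42,13],[44,9],[46,0]]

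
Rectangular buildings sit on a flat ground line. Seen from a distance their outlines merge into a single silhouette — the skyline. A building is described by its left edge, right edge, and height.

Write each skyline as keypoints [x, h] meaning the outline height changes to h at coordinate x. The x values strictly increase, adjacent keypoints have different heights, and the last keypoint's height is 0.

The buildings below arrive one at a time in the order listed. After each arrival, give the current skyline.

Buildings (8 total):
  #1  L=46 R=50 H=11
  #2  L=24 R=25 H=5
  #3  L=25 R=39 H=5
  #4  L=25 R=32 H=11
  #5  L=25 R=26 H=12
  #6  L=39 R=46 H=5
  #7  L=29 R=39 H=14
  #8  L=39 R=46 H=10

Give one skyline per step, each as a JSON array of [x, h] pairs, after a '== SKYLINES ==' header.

== SKYLINES ==
[[46,11],[50,0]]
[[24,5],[25,0],[46,11],[50,0]]
[[24,5],[39,0],[46,11],[50,0]]
[[24,5],[25,11],[32,5],[39,0],[46,11],[50,0]]
[[24,5],[25,12],[26,11],[32,5],[39,0],[46,11],[50,0]]
[[24,5],[25,12],[26,11],[32,5],[46,11],[50,0]]
[[24,5],[25,12],[26,11],[29,14],[39,5],[46,11],[50,0]]
[[24,5],[25,12],[26,11],[29,14],[39,10],[46,11],[50,0]]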